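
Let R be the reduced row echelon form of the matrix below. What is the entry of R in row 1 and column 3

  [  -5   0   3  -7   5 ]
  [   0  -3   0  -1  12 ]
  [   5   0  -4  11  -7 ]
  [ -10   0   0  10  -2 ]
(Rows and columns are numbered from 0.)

r1 → -1/5·r1
  [   1   0  -3/5  7/5  -1 ]
  [   0  -3     0   -1  12 ]
  [   5   0    -4   11  -7 ]
  [ -10   0     0   10  -2 ]
r3 → r3 − 5·r1
  [   1   0  -3/5  7/5  -1 ]
  [   0  -3     0   -1  12 ]
  [   0   0    -1    4  -2 ]
  [ -10   0     0   10  -2 ]
r4 → r4 + 10·r1
  [ 1   0  -3/5  7/5   -1 ]
  [ 0  -3     0   -1   12 ]
  [ 0   0    -1    4   -2 ]
  [ 0   0    -6   24  -12 ]
r2 → -1/3·r2
  [ 1  0  -3/5  7/5   -1 ]
  [ 0  1     0  1/3   -4 ]
  [ 0  0    -1    4   -2 ]
  [ 0  0    -6   24  -12 ]
r3 → -1·r3
  [ 1  0  -3/5  7/5   -1 ]
  [ 0  1     0  1/3   -4 ]
  [ 0  0     1   -4    2 ]
  [ 0  0    -6   24  -12 ]
r4 → r4 + 6·r3
  [ 1  0  -3/5  7/5  -1 ]
  [ 0  1     0  1/3  -4 ]
  [ 0  0     1   -4   2 ]
  [ 0  0     0    0   0 ]
r1 → r1 + 3/5·r3
  [ 1  0  0   -1  1/5 ]
  [ 0  1  0  1/3   -4 ]
  [ 0  0  1   -4    2 ]
  [ 0  0  0    0    0 ]

1/3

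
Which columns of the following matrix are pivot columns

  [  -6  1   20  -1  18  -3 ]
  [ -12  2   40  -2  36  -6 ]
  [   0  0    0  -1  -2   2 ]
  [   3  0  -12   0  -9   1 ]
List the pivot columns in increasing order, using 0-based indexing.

0, 1, 3

R1 := -1/6·R1
R2 := R2 + 12·R1
R4 := R4 − 3·R1
R2 ↔ R4
R2 := 2·R2
R3 := -1·R3
R2 := R2 + R3
R1 := R1 − 1/6·R3
R1 := R1 + 1/6·R2
Pivot columns are the columns containing a leading 1.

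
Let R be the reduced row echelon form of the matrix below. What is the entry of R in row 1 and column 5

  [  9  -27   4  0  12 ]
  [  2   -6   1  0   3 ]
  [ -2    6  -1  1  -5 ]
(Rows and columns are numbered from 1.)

Multiply r1 by 1/9.
  [  1  -3  4/9  0  4/3 ]
  [  2  -6    1  0    3 ]
  [ -2   6   -1  1   -5 ]
Subtract 2 times r1 from r2.
  [  1  -3  4/9  0  4/3 ]
  [  0   0  1/9  0  1/3 ]
  [ -2   6   -1  1   -5 ]
Add 2 times r1 to r3.
  [ 1  -3   4/9  0   4/3 ]
  [ 0   0   1/9  0   1/3 ]
  [ 0   0  -1/9  1  -7/3 ]
Multiply r2 by 9.
  [ 1  -3   4/9  0   4/3 ]
  [ 0   0     1  0     3 ]
  [ 0   0  -1/9  1  -7/3 ]
Add 1/9 times r2 to r3.
  [ 1  -3  4/9  0  4/3 ]
  [ 0   0    1  0    3 ]
  [ 0   0    0  1   -2 ]
Subtract 4/9 times r2 from r1.
  [ 1  -3  0  0   0 ]
  [ 0   0  1  0   3 ]
  [ 0   0  0  1  -2 ]

0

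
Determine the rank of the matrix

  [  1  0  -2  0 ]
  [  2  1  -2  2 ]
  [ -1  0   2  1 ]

Subtract 2 times R1 from R2.
  [  1  0  -2  0 ]
  [  0  1   2  2 ]
  [ -1  0   2  1 ]
Add R1 to R3.
  [ 1  0  -2  0 ]
  [ 0  1   2  2 ]
  [ 0  0   0  1 ]
Subtract 2 times R3 from R2.
  [ 1  0  -2  0 ]
  [ 0  1   2  0 ]
  [ 0  0   0  1 ]
The reduced form has 3 nonzero rows.

rank = 3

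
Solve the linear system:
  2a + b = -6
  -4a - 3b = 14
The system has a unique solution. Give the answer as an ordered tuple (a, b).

Form the augmented matrix and row-reduce:
  [  2   1  |  -6 ]
  [ -4  -3  |  14 ]
r1 -> 1/2·r1
  [  1  1/2  |  -3 ]
  [ -4   -3  |  14 ]
r2 -> r2 + 4·r1
  [ 1  1/2  |  -3 ]
  [ 0   -1  |   2 ]
r2 -> -1·r2
  [ 1  1/2  |  -3 ]
  [ 0    1  |  -2 ]
r1 -> r1 − 1/2·r2
  [ 1  0  |  -2 ]
  [ 0  1  |  -2 ]
Reading off the last column: a = -2, b = -2.

(-2, -2)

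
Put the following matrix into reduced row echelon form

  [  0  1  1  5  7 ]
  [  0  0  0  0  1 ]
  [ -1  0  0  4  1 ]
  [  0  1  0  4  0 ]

Swap R1 and R3.
  [ -1  0  0  4  1 ]
  [  0  0  0  0  1 ]
  [  0  1  1  5  7 ]
  [  0  1  0  4  0 ]
Multiply R1 by -1.
  [ 1  0  0  -4  -1 ]
  [ 0  0  0   0   1 ]
  [ 0  1  1   5   7 ]
  [ 0  1  0   4   0 ]
Swap R2 and R3.
  [ 1  0  0  -4  -1 ]
  [ 0  1  1   5   7 ]
  [ 0  0  0   0   1 ]
  [ 0  1  0   4   0 ]
Subtract R2 from R4.
  [ 1  0   0  -4  -1 ]
  [ 0  1   1   5   7 ]
  [ 0  0   0   0   1 ]
  [ 0  0  -1  -1  -7 ]
Swap R3 and R4.
  [ 1  0   0  -4  -1 ]
  [ 0  1   1   5   7 ]
  [ 0  0  -1  -1  -7 ]
  [ 0  0   0   0   1 ]
Multiply R3 by -1.
  [ 1  0  0  -4  -1 ]
  [ 0  1  1   5   7 ]
  [ 0  0  1   1   7 ]
  [ 0  0  0   0   1 ]
Subtract 7 times R4 from R3.
  [ 1  0  0  -4  -1 ]
  [ 0  1  1   5   7 ]
  [ 0  0  1   1   0 ]
  [ 0  0  0   0   1 ]
Subtract 7 times R4 from R2.
  [ 1  0  0  -4  -1 ]
  [ 0  1  1   5   0 ]
  [ 0  0  1   1   0 ]
  [ 0  0  0   0   1 ]
Add R4 to R1.
  [ 1  0  0  -4  0 ]
  [ 0  1  1   5  0 ]
  [ 0  0  1   1  0 ]
  [ 0  0  0   0  1 ]
Subtract R3 from R2.
  [ 1  0  0  -4  0 ]
  [ 0  1  0   4  0 ]
  [ 0  0  1   1  0 ]
  [ 0  0  0   0  1 ]

[[1, 0, 0, -4, 0], [0, 1, 0, 4, 0], [0, 0, 1, 1, 0], [0, 0, 0, 0, 1]]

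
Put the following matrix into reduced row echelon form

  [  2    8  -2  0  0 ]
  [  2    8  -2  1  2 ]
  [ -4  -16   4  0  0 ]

[[1, 4, -1, 0, 0], [0, 0, 0, 1, 2], [0, 0, 0, 0, 0]]

Multiply r1 by 1/2.
  [  1    4  -1  0  0 ]
  [  2    8  -2  1  2 ]
  [ -4  -16   4  0  0 ]
Subtract 2 times r1 from r2.
  [  1    4  -1  0  0 ]
  [  0    0   0  1  2 ]
  [ -4  -16   4  0  0 ]
Add 4 times r1 to r3.
  [ 1  4  -1  0  0 ]
  [ 0  0   0  1  2 ]
  [ 0  0   0  0  0 ]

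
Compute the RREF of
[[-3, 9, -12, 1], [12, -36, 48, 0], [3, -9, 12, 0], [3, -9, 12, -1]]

[[1, -3, 4, 0], [0, 0, 0, 1], [0, 0, 0, 0], [0, 0, 0, 0]]

r1 := -1/3·r1
  [  1   -3   4  -1/3 ]
  [ 12  -36  48     0 ]
  [  3   -9  12     0 ]
  [  3   -9  12    -1 ]
r2 := r2 − 12·r1
  [ 1  -3   4  -1/3 ]
  [ 0   0   0     4 ]
  [ 3  -9  12     0 ]
  [ 3  -9  12    -1 ]
r3 := r3 − 3·r1
  [ 1  -3   4  -1/3 ]
  [ 0   0   0     4 ]
  [ 0   0   0     1 ]
  [ 3  -9  12    -1 ]
r4 := r4 − 3·r1
  [ 1  -3  4  -1/3 ]
  [ 0   0  0     4 ]
  [ 0   0  0     1 ]
  [ 0   0  0     0 ]
r2 := 1/4·r2
  [ 1  -3  4  -1/3 ]
  [ 0   0  0     1 ]
  [ 0   0  0     1 ]
  [ 0   0  0     0 ]
r3 := r3 − r2
  [ 1  -3  4  -1/3 ]
  [ 0   0  0     1 ]
  [ 0   0  0     0 ]
  [ 0   0  0     0 ]
r1 := r1 + 1/3·r2
  [ 1  -3  4  0 ]
  [ 0   0  0  1 ]
  [ 0   0  0  0 ]
  [ 0   0  0  0 ]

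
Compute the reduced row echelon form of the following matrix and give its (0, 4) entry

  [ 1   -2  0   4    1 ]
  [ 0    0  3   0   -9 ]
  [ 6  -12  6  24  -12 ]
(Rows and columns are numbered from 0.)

1

ρ3 ← ρ3 − 6·ρ1
  [ 1  -2  0  4    1 ]
  [ 0   0  3  0   -9 ]
  [ 0   0  6  0  -18 ]
ρ2 ← 1/3·ρ2
  [ 1  -2  0  4    1 ]
  [ 0   0  1  0   -3 ]
  [ 0   0  6  0  -18 ]
ρ3 ← ρ3 − 6·ρ2
  [ 1  -2  0  4   1 ]
  [ 0   0  1  0  -3 ]
  [ 0   0  0  0   0 ]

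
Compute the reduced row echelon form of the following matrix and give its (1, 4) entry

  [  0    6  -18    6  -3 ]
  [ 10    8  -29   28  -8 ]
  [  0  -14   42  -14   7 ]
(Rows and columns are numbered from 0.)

-1/2

r1 <=> r2
  [ 10    8  -29   28  -8 ]
  [  0    6  -18    6  -3 ]
  [  0  -14   42  -14   7 ]
r1 := 1/10·r1
  [ 1  4/5  -29/10  14/5  -4/5 ]
  [ 0    6     -18     6    -3 ]
  [ 0  -14      42   -14     7 ]
r2 := 1/6·r2
  [ 1  4/5  -29/10  14/5  -4/5 ]
  [ 0    1      -3     1  -1/2 ]
  [ 0  -14      42   -14     7 ]
r3 := r3 + 14·r2
  [ 1  4/5  -29/10  14/5  -4/5 ]
  [ 0    1      -3     1  -1/2 ]
  [ 0    0       0     0     0 ]
r1 := r1 − 4/5·r2
  [ 1  0  -1/2  2  -2/5 ]
  [ 0  1    -3  1  -1/2 ]
  [ 0  0     0  0     0 ]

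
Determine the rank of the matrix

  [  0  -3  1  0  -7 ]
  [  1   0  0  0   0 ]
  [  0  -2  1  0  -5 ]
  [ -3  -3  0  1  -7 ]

rank = 4

Swap r1 and r2.
  [  1   0  0  0   0 ]
  [  0  -3  1  0  -7 ]
  [  0  -2  1  0  -5 ]
  [ -3  -3  0  1  -7 ]
Add 3 times r1 to r4.
  [ 1   0  0  0   0 ]
  [ 0  -3  1  0  -7 ]
  [ 0  -2  1  0  -5 ]
  [ 0  -3  0  1  -7 ]
Multiply r2 by -1/3.
  [ 1   0     0  0    0 ]
  [ 0   1  -1/3  0  7/3 ]
  [ 0  -2     1  0   -5 ]
  [ 0  -3     0  1   -7 ]
Add 2 times r2 to r3.
  [ 1   0     0  0     0 ]
  [ 0   1  -1/3  0   7/3 ]
  [ 0   0   1/3  0  -1/3 ]
  [ 0  -3     0  1    -7 ]
Add 3 times r2 to r4.
  [ 1  0     0  0     0 ]
  [ 0  1  -1/3  0   7/3 ]
  [ 0  0   1/3  0  -1/3 ]
  [ 0  0    -1  1     0 ]
Multiply r3 by 3.
  [ 1  0     0  0    0 ]
  [ 0  1  -1/3  0  7/3 ]
  [ 0  0     1  0   -1 ]
  [ 0  0    -1  1    0 ]
Add r3 to r4.
  [ 1  0     0  0    0 ]
  [ 0  1  -1/3  0  7/3 ]
  [ 0  0     1  0   -1 ]
  [ 0  0     0  1   -1 ]
Add 1/3 times r3 to r2.
  [ 1  0  0  0   0 ]
  [ 0  1  0  0   2 ]
  [ 0  0  1  0  -1 ]
  [ 0  0  0  1  -1 ]
The reduced form has 4 nonzero rows.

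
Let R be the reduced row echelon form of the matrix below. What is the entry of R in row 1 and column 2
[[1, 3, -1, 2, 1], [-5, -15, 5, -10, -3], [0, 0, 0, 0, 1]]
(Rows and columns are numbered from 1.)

R2 ← R2 + 5·R1
R2 ← 1/2·R2
R3 ← R3 − R2
R1 ← R1 − R2

3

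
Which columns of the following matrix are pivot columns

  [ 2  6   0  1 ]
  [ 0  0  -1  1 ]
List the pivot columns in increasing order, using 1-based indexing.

R1 ← 1/2·R1
R2 ← -1·R2
Pivot columns are the columns containing a leading 1.

1, 3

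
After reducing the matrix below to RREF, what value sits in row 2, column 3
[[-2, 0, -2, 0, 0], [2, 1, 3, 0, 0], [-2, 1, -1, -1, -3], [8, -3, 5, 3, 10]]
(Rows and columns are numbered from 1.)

ρ1 -> -1/2·ρ1
  [  1   0   1   0   0 ]
  [  2   1   3   0   0 ]
  [ -2   1  -1  -1  -3 ]
  [  8  -3   5   3  10 ]
ρ2 -> ρ2 − 2·ρ1
  [  1   0   1   0   0 ]
  [  0   1   1   0   0 ]
  [ -2   1  -1  -1  -3 ]
  [  8  -3   5   3  10 ]
ρ3 -> ρ3 + 2·ρ1
  [ 1   0  1   0   0 ]
  [ 0   1  1   0   0 ]
  [ 0   1  1  -1  -3 ]
  [ 8  -3  5   3  10 ]
ρ4 -> ρ4 − 8·ρ1
  [ 1   0   1   0   0 ]
  [ 0   1   1   0   0 ]
  [ 0   1   1  -1  -3 ]
  [ 0  -3  -3   3  10 ]
ρ3 -> ρ3 − ρ2
  [ 1   0   1   0   0 ]
  [ 0   1   1   0   0 ]
  [ 0   0   0  -1  -3 ]
  [ 0  -3  -3   3  10 ]
ρ4 -> ρ4 + 3·ρ2
  [ 1  0  1   0   0 ]
  [ 0  1  1   0   0 ]
  [ 0  0  0  -1  -3 ]
  [ 0  0  0   3  10 ]
ρ3 -> -1·ρ3
  [ 1  0  1  0   0 ]
  [ 0  1  1  0   0 ]
  [ 0  0  0  1   3 ]
  [ 0  0  0  3  10 ]
ρ4 -> ρ4 − 3·ρ3
  [ 1  0  1  0  0 ]
  [ 0  1  1  0  0 ]
  [ 0  0  0  1  3 ]
  [ 0  0  0  0  1 ]
ρ3 -> ρ3 − 3·ρ4
  [ 1  0  1  0  0 ]
  [ 0  1  1  0  0 ]
  [ 0  0  0  1  0 ]
  [ 0  0  0  0  1 ]

1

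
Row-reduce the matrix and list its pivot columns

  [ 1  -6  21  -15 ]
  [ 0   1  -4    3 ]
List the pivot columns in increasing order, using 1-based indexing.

ρ1 ← ρ1 + 6·ρ2
  [ 1  0  -3  3 ]
  [ 0  1  -4  3 ]
Pivot columns are the columns containing a leading 1.

1, 2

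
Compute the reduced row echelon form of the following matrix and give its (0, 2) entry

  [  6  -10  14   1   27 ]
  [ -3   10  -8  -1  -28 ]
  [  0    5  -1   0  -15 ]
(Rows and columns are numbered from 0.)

ρ1 ← 1/6·ρ1
  [  1  -5/3  7/3  1/6  9/2 ]
  [ -3    10   -8   -1  -28 ]
  [  0     5   -1    0  -15 ]
ρ2 ← ρ2 + 3·ρ1
  [ 1  -5/3  7/3   1/6    9/2 ]
  [ 0     5   -1  -1/2  -29/2 ]
  [ 0     5   -1     0    -15 ]
ρ2 ← 1/5·ρ2
  [ 1  -5/3   7/3    1/6     9/2 ]
  [ 0     1  -1/5  -1/10  -29/10 ]
  [ 0     5    -1      0     -15 ]
ρ3 ← ρ3 − 5·ρ2
  [ 1  -5/3   7/3    1/6     9/2 ]
  [ 0     1  -1/5  -1/10  -29/10 ]
  [ 0     0     0    1/2    -1/2 ]
ρ3 ← 2·ρ3
  [ 1  -5/3   7/3    1/6     9/2 ]
  [ 0     1  -1/5  -1/10  -29/10 ]
  [ 0     0     0      1      -1 ]
ρ2 ← ρ2 + 1/10·ρ3
  [ 1  -5/3   7/3  1/6  9/2 ]
  [ 0     1  -1/5    0   -3 ]
  [ 0     0     0    1   -1 ]
ρ1 ← ρ1 − 1/6·ρ3
  [ 1  -5/3   7/3  0  14/3 ]
  [ 0     1  -1/5  0    -3 ]
  [ 0     0     0  1    -1 ]
ρ1 ← ρ1 + 5/3·ρ2
  [ 1  0     2  0  -1/3 ]
  [ 0  1  -1/5  0    -3 ]
  [ 0  0     0  1    -1 ]

2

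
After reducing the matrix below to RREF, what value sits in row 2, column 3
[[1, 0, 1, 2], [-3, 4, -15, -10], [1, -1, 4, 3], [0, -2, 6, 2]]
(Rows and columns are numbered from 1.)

-3

ρ2 ← ρ2 + 3·ρ1
  [ 1   0    1   2 ]
  [ 0   4  -12  -4 ]
  [ 1  -1    4   3 ]
  [ 0  -2    6   2 ]
ρ3 ← ρ3 − ρ1
  [ 1   0    1   2 ]
  [ 0   4  -12  -4 ]
  [ 0  -1    3   1 ]
  [ 0  -2    6   2 ]
ρ2 ← 1/4·ρ2
  [ 1   0   1   2 ]
  [ 0   1  -3  -1 ]
  [ 0  -1   3   1 ]
  [ 0  -2   6   2 ]
ρ3 ← ρ3 + ρ2
  [ 1   0   1   2 ]
  [ 0   1  -3  -1 ]
  [ 0   0   0   0 ]
  [ 0  -2   6   2 ]
ρ4 ← ρ4 + 2·ρ2
  [ 1  0   1   2 ]
  [ 0  1  -3  -1 ]
  [ 0  0   0   0 ]
  [ 0  0   0   0 ]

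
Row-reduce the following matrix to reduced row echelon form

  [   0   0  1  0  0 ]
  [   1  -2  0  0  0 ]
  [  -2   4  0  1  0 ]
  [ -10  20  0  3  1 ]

[[1, -2, 0, 0, 0], [0, 0, 1, 0, 0], [0, 0, 0, 1, 0], [0, 0, 0, 0, 1]]

Swap R1 and R2.
  [   1  -2  0  0  0 ]
  [   0   0  1  0  0 ]
  [  -2   4  0  1  0 ]
  [ -10  20  0  3  1 ]
Add 2 times R1 to R3.
  [   1  -2  0  0  0 ]
  [   0   0  1  0  0 ]
  [   0   0  0  1  0 ]
  [ -10  20  0  3  1 ]
Add 10 times R1 to R4.
  [ 1  -2  0  0  0 ]
  [ 0   0  1  0  0 ]
  [ 0   0  0  1  0 ]
  [ 0   0  0  3  1 ]
Subtract 3 times R3 from R4.
  [ 1  -2  0  0  0 ]
  [ 0   0  1  0  0 ]
  [ 0   0  0  1  0 ]
  [ 0   0  0  0  1 ]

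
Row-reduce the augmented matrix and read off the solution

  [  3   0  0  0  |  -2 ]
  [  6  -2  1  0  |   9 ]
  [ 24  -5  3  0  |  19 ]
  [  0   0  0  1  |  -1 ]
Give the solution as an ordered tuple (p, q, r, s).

(-2/3, -4, 5, -1)

ρ1 ← 1/3·ρ1
  [  1   0  0  0  |  -2/3 ]
  [  6  -2  1  0  |     9 ]
  [ 24  -5  3  0  |    19 ]
  [  0   0  0  1  |    -1 ]
ρ2 ← ρ2 − 6·ρ1
  [  1   0  0  0  |  -2/3 ]
  [  0  -2  1  0  |    13 ]
  [ 24  -5  3  0  |    19 ]
  [  0   0  0  1  |    -1 ]
ρ3 ← ρ3 − 24·ρ1
  [ 1   0  0  0  |  -2/3 ]
  [ 0  -2  1  0  |    13 ]
  [ 0  -5  3  0  |    35 ]
  [ 0   0  0  1  |    -1 ]
ρ2 ← -1/2·ρ2
  [ 1   0     0  0  |   -2/3 ]
  [ 0   1  -1/2  0  |  -13/2 ]
  [ 0  -5     3  0  |     35 ]
  [ 0   0     0  1  |     -1 ]
ρ3 ← ρ3 + 5·ρ2
  [ 1  0     0  0  |   -2/3 ]
  [ 0  1  -1/2  0  |  -13/2 ]
  [ 0  0   1/2  0  |    5/2 ]
  [ 0  0     0  1  |     -1 ]
ρ3 ← 2·ρ3
  [ 1  0     0  0  |   -2/3 ]
  [ 0  1  -1/2  0  |  -13/2 ]
  [ 0  0     1  0  |      5 ]
  [ 0  0     0  1  |     -1 ]
ρ2 ← ρ2 + 1/2·ρ3
  [ 1  0  0  0  |  -2/3 ]
  [ 0  1  0  0  |    -4 ]
  [ 0  0  1  0  |     5 ]
  [ 0  0  0  1  |    -1 ]
Reading off the last column: p = -2/3, q = -4, r = 5, s = -1.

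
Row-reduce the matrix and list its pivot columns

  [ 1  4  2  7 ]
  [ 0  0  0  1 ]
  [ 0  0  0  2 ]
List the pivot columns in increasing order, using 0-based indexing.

R3 → R3 − 2·R2
  [ 1  4  2  7 ]
  [ 0  0  0  1 ]
  [ 0  0  0  0 ]
R1 → R1 − 7·R2
  [ 1  4  2  0 ]
  [ 0  0  0  1 ]
  [ 0  0  0  0 ]
Pivot columns are the columns containing a leading 1.

0, 3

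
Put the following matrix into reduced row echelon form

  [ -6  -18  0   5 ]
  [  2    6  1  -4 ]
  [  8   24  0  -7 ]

[[1, 3, 0, 0], [0, 0, 1, 0], [0, 0, 0, 1]]

Multiply R1 by -1/6.
  [ 1   3  0  -5/6 ]
  [ 2   6  1    -4 ]
  [ 8  24  0    -7 ]
Subtract 2 times R1 from R2.
  [ 1   3  0  -5/6 ]
  [ 0   0  1  -7/3 ]
  [ 8  24  0    -7 ]
Subtract 8 times R1 from R3.
  [ 1  3  0  -5/6 ]
  [ 0  0  1  -7/3 ]
  [ 0  0  0  -1/3 ]
Multiply R3 by -3.
  [ 1  3  0  -5/6 ]
  [ 0  0  1  -7/3 ]
  [ 0  0  0     1 ]
Add 7/3 times R3 to R2.
  [ 1  3  0  -5/6 ]
  [ 0  0  1     0 ]
  [ 0  0  0     1 ]
Add 5/6 times R3 to R1.
  [ 1  3  0  0 ]
  [ 0  0  1  0 ]
  [ 0  0  0  1 ]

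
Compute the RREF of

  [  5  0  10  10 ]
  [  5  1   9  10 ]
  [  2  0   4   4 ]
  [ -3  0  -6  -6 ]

R1 -> 1/5·R1
  [  1  0   2   2 ]
  [  5  1   9  10 ]
  [  2  0   4   4 ]
  [ -3  0  -6  -6 ]
R2 -> R2 − 5·R1
  [  1  0   2   2 ]
  [  0  1  -1   0 ]
  [  2  0   4   4 ]
  [ -3  0  -6  -6 ]
R3 -> R3 − 2·R1
  [  1  0   2   2 ]
  [  0  1  -1   0 ]
  [  0  0   0   0 ]
  [ -3  0  -6  -6 ]
R4 -> R4 + 3·R1
  [ 1  0   2  2 ]
  [ 0  1  -1  0 ]
  [ 0  0   0  0 ]
  [ 0  0   0  0 ]

[[1, 0, 2, 2], [0, 1, -1, 0], [0, 0, 0, 0], [0, 0, 0, 0]]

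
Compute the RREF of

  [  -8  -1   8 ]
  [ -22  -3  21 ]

R1 → -1/8·R1
  [   1  1/8  -1 ]
  [ -22   -3  21 ]
R2 → R2 + 22·R1
  [ 1   1/8  -1 ]
  [ 0  -1/4  -1 ]
R2 → -4·R2
  [ 1  1/8  -1 ]
  [ 0    1   4 ]
R1 → R1 − 1/8·R2
  [ 1  0  -3/2 ]
  [ 0  1     4 ]

[[1, 0, -3/2], [0, 1, 4]]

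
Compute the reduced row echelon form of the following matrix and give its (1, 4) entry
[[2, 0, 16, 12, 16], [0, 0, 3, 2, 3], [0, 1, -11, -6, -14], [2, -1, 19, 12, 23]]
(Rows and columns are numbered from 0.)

-1

Multiply ρ1 by 1/2.
Subtract 2 times ρ1 from ρ4.
Swap ρ2 and ρ3.
Add ρ2 to ρ4.
Multiply ρ3 by 1/3.
Add 8 times ρ3 to ρ4.
Multiply ρ4 by -3/2.
Subtract 2/3 times ρ4 from ρ3.
Add 6 times ρ4 to ρ2.
Subtract 6 times ρ4 from ρ1.
Add 11 times ρ3 to ρ2.
Subtract 8 times ρ3 from ρ1.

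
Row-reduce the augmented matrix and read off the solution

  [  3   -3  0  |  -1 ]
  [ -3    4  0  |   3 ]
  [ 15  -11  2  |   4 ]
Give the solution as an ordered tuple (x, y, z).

R1 -> 1/3·R1
R2 -> R2 + 3·R1
R3 -> R3 − 15·R1
R3 -> R3 − 4·R2
R3 -> 1/2·R3
R1 -> R1 + R2
Reading off the last column: x = 5/3, y = 2, z = 1/2.

(5/3, 2, 1/2)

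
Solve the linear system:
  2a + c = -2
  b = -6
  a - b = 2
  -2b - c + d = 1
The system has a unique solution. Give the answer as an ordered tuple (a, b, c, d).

Form the augmented matrix and row-reduce:
  [ 2   0   1  0  |  -2 ]
  [ 0   1   0  0  |  -6 ]
  [ 1  -1   0  0  |   2 ]
  [ 0  -2  -1  1  |   1 ]
ρ1 → 1/2·ρ1
  [ 1   0  1/2  0  |  -1 ]
  [ 0   1    0  0  |  -6 ]
  [ 1  -1    0  0  |   2 ]
  [ 0  -2   -1  1  |   1 ]
ρ3 → ρ3 − ρ1
  [ 1   0   1/2  0  |  -1 ]
  [ 0   1     0  0  |  -6 ]
  [ 0  -1  -1/2  0  |   3 ]
  [ 0  -2    -1  1  |   1 ]
ρ3 → ρ3 + ρ2
  [ 1   0   1/2  0  |  -1 ]
  [ 0   1     0  0  |  -6 ]
  [ 0   0  -1/2  0  |  -3 ]
  [ 0  -2    -1  1  |   1 ]
ρ4 → ρ4 + 2·ρ2
  [ 1  0   1/2  0  |   -1 ]
  [ 0  1     0  0  |   -6 ]
  [ 0  0  -1/2  0  |   -3 ]
  [ 0  0    -1  1  |  -11 ]
ρ3 → -2·ρ3
  [ 1  0  1/2  0  |   -1 ]
  [ 0  1    0  0  |   -6 ]
  [ 0  0    1  0  |    6 ]
  [ 0  0   -1  1  |  -11 ]
ρ4 → ρ4 + ρ3
  [ 1  0  1/2  0  |  -1 ]
  [ 0  1    0  0  |  -6 ]
  [ 0  0    1  0  |   6 ]
  [ 0  0    0  1  |  -5 ]
ρ1 → ρ1 − 1/2·ρ3
  [ 1  0  0  0  |  -4 ]
  [ 0  1  0  0  |  -6 ]
  [ 0  0  1  0  |   6 ]
  [ 0  0  0  1  |  -5 ]
Reading off the last column: a = -4, b = -6, c = 6, d = -5.

(-4, -6, 6, -5)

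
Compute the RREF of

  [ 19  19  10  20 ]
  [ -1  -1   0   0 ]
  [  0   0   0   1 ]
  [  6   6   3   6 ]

[[1, 1, 0, 0], [0, 0, 1, 0], [0, 0, 0, 1], [0, 0, 0, 0]]

r1 ← 1/19·r1
  [  1   1  10/19  20/19 ]
  [ -1  -1      0      0 ]
  [  0   0      0      1 ]
  [  6   6      3      6 ]
r2 ← r2 + r1
  [ 1  1  10/19  20/19 ]
  [ 0  0  10/19  20/19 ]
  [ 0  0      0      1 ]
  [ 6  6      3      6 ]
r4 ← r4 − 6·r1
  [ 1  1  10/19  20/19 ]
  [ 0  0  10/19  20/19 ]
  [ 0  0      0      1 ]
  [ 0  0  -3/19  -6/19 ]
r2 ← 19/10·r2
  [ 1  1  10/19  20/19 ]
  [ 0  0      1      2 ]
  [ 0  0      0      1 ]
  [ 0  0  -3/19  -6/19 ]
r4 ← r4 + 3/19·r2
  [ 1  1  10/19  20/19 ]
  [ 0  0      1      2 ]
  [ 0  0      0      1 ]
  [ 0  0      0      0 ]
r2 ← r2 − 2·r3
  [ 1  1  10/19  20/19 ]
  [ 0  0      1      0 ]
  [ 0  0      0      1 ]
  [ 0  0      0      0 ]
r1 ← r1 − 20/19·r3
  [ 1  1  10/19  0 ]
  [ 0  0      1  0 ]
  [ 0  0      0  1 ]
  [ 0  0      0  0 ]
r1 ← r1 − 10/19·r2
  [ 1  1  0  0 ]
  [ 0  0  1  0 ]
  [ 0  0  0  1 ]
  [ 0  0  0  0 ]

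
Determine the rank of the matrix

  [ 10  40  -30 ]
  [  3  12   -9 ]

Multiply r1 by 1/10.
Subtract 3 times r1 from r2.
The reduced form has 1 nonzero row.

rank = 1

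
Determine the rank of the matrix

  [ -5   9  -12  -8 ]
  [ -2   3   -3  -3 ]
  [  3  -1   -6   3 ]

R1 := -1/5·R1
R2 := R2 + 2·R1
R3 := R3 − 3·R1
R2 := -5/3·R2
R3 := R3 − 22/5·R2
R3 := -3·R3
R2 := R2 + 1/3·R3
R1 := R1 − 8/5·R3
R1 := R1 + 9/5·R2
The reduced form has 3 nonzero rows.

rank = 3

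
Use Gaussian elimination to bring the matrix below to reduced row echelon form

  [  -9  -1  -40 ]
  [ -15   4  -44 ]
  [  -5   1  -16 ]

[[1, 0, 4], [0, 1, 4], [0, 0, 0]]

Multiply r1 by -1/9.
  [   1  1/9  40/9 ]
  [ -15    4   -44 ]
  [  -5    1   -16 ]
Add 15 times r1 to r2.
  [  1   1/9  40/9 ]
  [  0  17/3  68/3 ]
  [ -5     1   -16 ]
Add 5 times r1 to r3.
  [ 1   1/9  40/9 ]
  [ 0  17/3  68/3 ]
  [ 0  14/9  56/9 ]
Multiply r2 by 3/17.
  [ 1   1/9  40/9 ]
  [ 0     1     4 ]
  [ 0  14/9  56/9 ]
Subtract 14/9 times r2 from r3.
  [ 1  1/9  40/9 ]
  [ 0    1     4 ]
  [ 0    0     0 ]
Subtract 1/9 times r2 from r1.
  [ 1  0  4 ]
  [ 0  1  4 ]
  [ 0  0  0 ]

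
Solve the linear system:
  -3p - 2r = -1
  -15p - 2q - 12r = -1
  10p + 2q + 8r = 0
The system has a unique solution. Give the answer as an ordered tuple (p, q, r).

(1, -1, -1)

Form the augmented matrix and row-reduce:
  [  -3   0   -2  |  -1 ]
  [ -15  -2  -12  |  -1 ]
  [  10   2    8  |   0 ]
R1 -> -1/3·R1
  [   1   0  2/3  |  1/3 ]
  [ -15  -2  -12  |   -1 ]
  [  10   2    8  |    0 ]
R2 -> R2 + 15·R1
  [  1   0  2/3  |  1/3 ]
  [  0  -2   -2  |    4 ]
  [ 10   2    8  |    0 ]
R3 -> R3 − 10·R1
  [ 1   0  2/3  |    1/3 ]
  [ 0  -2   -2  |      4 ]
  [ 0   2  4/3  |  -10/3 ]
R2 -> -1/2·R2
  [ 1  0  2/3  |    1/3 ]
  [ 0  1    1  |     -2 ]
  [ 0  2  4/3  |  -10/3 ]
R3 -> R3 − 2·R2
  [ 1  0   2/3  |  1/3 ]
  [ 0  1     1  |   -2 ]
  [ 0  0  -2/3  |  2/3 ]
R3 -> -3/2·R3
  [ 1  0  2/3  |  1/3 ]
  [ 0  1    1  |   -2 ]
  [ 0  0    1  |   -1 ]
R2 -> R2 − R3
  [ 1  0  2/3  |  1/3 ]
  [ 0  1    0  |   -1 ]
  [ 0  0    1  |   -1 ]
R1 -> R1 − 2/3·R3
  [ 1  0  0  |   1 ]
  [ 0  1  0  |  -1 ]
  [ 0  0  1  |  -1 ]
Reading off the last column: p = 1, q = -1, r = -1.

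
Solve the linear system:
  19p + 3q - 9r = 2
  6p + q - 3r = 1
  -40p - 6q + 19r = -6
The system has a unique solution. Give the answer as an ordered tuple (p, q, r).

(-1, -5, -4)

Form the augmented matrix and row-reduce:
  [  19   3  -9  |   2 ]
  [   6   1  -3  |   1 ]
  [ -40  -6  19  |  -6 ]
R1 := 1/19·R1
R2 := R2 − 6·R1
R3 := R3 + 40·R1
R2 := 19·R2
R3 := R3 − 6/19·R2
R2 := R2 + 3·R3
R1 := R1 + 9/19·R3
R1 := R1 − 3/19·R2
Reading off the last column: p = -1, q = -5, r = -4.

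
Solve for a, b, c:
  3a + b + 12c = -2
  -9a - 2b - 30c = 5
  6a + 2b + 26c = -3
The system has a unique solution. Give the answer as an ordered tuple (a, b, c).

Form the augmented matrix and row-reduce:
  [  3   1   12  |  -2 ]
  [ -9  -2  -30  |   5 ]
  [  6   2   26  |  -3 ]
Multiply R1 by 1/3.
Add 9 times R1 to R2.
Subtract 6 times R1 from R3.
Multiply R3 by 1/2.
Subtract 6 times R3 from R2.
Subtract 4 times R3 from R1.
Subtract 1/3 times R2 from R1.
Reading off the last column: a = -4/3, b = -4, c = 1/2.

(-4/3, -4, 1/2)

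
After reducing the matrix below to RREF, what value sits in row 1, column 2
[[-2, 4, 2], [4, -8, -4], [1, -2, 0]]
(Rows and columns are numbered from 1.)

Multiply ρ1 by -1/2.
  [ 1  -2  -1 ]
  [ 4  -8  -4 ]
  [ 1  -2   0 ]
Subtract 4 times ρ1 from ρ2.
  [ 1  -2  -1 ]
  [ 0   0   0 ]
  [ 1  -2   0 ]
Subtract ρ1 from ρ3.
  [ 1  -2  -1 ]
  [ 0   0   0 ]
  [ 0   0   1 ]
Swap ρ2 and ρ3.
  [ 1  -2  -1 ]
  [ 0   0   1 ]
  [ 0   0   0 ]
Add ρ2 to ρ1.
  [ 1  -2  0 ]
  [ 0   0  1 ]
  [ 0   0  0 ]

-2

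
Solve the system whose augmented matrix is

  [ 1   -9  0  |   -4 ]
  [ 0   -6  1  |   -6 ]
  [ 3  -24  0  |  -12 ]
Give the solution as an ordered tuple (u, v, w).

(-4, 0, -6)

ρ3 ← ρ3 − 3·ρ1
  [ 1  -9  0  |  -4 ]
  [ 0  -6  1  |  -6 ]
  [ 0   3  0  |   0 ]
ρ2 ← -1/6·ρ2
  [ 1  -9     0  |  -4 ]
  [ 0   1  -1/6  |   1 ]
  [ 0   3     0  |   0 ]
ρ3 ← ρ3 − 3·ρ2
  [ 1  -9     0  |  -4 ]
  [ 0   1  -1/6  |   1 ]
  [ 0   0   1/2  |  -3 ]
ρ3 ← 2·ρ3
  [ 1  -9     0  |  -4 ]
  [ 0   1  -1/6  |   1 ]
  [ 0   0     1  |  -6 ]
ρ2 ← ρ2 + 1/6·ρ3
  [ 1  -9  0  |  -4 ]
  [ 0   1  0  |   0 ]
  [ 0   0  1  |  -6 ]
ρ1 ← ρ1 + 9·ρ2
  [ 1  0  0  |  -4 ]
  [ 0  1  0  |   0 ]
  [ 0  0  1  |  -6 ]
Reading off the last column: u = -4, v = 0, w = -6.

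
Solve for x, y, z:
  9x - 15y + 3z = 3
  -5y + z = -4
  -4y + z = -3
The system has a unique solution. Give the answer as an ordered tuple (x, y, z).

(5/3, 1, 1)

Form the augmented matrix and row-reduce:
  [ 9  -15  3  |   3 ]
  [ 0   -5  1  |  -4 ]
  [ 0   -4  1  |  -3 ]
R1 → 1/9·R1
  [ 1  -5/3  1/3  |  1/3 ]
  [ 0    -5    1  |   -4 ]
  [ 0    -4    1  |   -3 ]
R2 → -1/5·R2
  [ 1  -5/3   1/3  |  1/3 ]
  [ 0     1  -1/5  |  4/5 ]
  [ 0    -4     1  |   -3 ]
R3 → R3 + 4·R2
  [ 1  -5/3   1/3  |  1/3 ]
  [ 0     1  -1/5  |  4/5 ]
  [ 0     0   1/5  |  1/5 ]
R3 → 5·R3
  [ 1  -5/3   1/3  |  1/3 ]
  [ 0     1  -1/5  |  4/5 ]
  [ 0     0     1  |    1 ]
R2 → R2 + 1/5·R3
  [ 1  -5/3  1/3  |  1/3 ]
  [ 0     1    0  |    1 ]
  [ 0     0    1  |    1 ]
R1 → R1 − 1/3·R3
  [ 1  -5/3  0  |  0 ]
  [ 0     1  0  |  1 ]
  [ 0     0  1  |  1 ]
R1 → R1 + 5/3·R2
  [ 1  0  0  |  5/3 ]
  [ 0  1  0  |    1 ]
  [ 0  0  1  |    1 ]
Reading off the last column: x = 5/3, y = 1, z = 1.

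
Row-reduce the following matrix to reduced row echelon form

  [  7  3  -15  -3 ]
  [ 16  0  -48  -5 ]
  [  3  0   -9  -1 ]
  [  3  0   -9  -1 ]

[[1, 0, -3, 0], [0, 1, 2, 0], [0, 0, 0, 1], [0, 0, 0, 0]]

R1 → 1/7·R1
  [  1  3/7  -15/7  -3/7 ]
  [ 16    0    -48    -5 ]
  [  3    0     -9    -1 ]
  [  3    0     -9    -1 ]
R2 → R2 − 16·R1
  [ 1    3/7  -15/7  -3/7 ]
  [ 0  -48/7  -96/7  13/7 ]
  [ 3      0     -9    -1 ]
  [ 3      0     -9    -1 ]
R3 → R3 − 3·R1
  [ 1    3/7  -15/7  -3/7 ]
  [ 0  -48/7  -96/7  13/7 ]
  [ 0   -9/7  -18/7   2/7 ]
  [ 3      0     -9    -1 ]
R4 → R4 − 3·R1
  [ 1    3/7  -15/7  -3/7 ]
  [ 0  -48/7  -96/7  13/7 ]
  [ 0   -9/7  -18/7   2/7 ]
  [ 0   -9/7  -18/7   2/7 ]
R2 → -7/48·R2
  [ 1   3/7  -15/7    -3/7 ]
  [ 0     1      2  -13/48 ]
  [ 0  -9/7  -18/7     2/7 ]
  [ 0  -9/7  -18/7     2/7 ]
R3 → R3 + 9/7·R2
  [ 1   3/7  -15/7    -3/7 ]
  [ 0     1      2  -13/48 ]
  [ 0     0      0   -1/16 ]
  [ 0  -9/7  -18/7     2/7 ]
R4 → R4 + 9/7·R2
  [ 1  3/7  -15/7    -3/7 ]
  [ 0    1      2  -13/48 ]
  [ 0    0      0   -1/16 ]
  [ 0    0      0   -1/16 ]
R3 → -16·R3
  [ 1  3/7  -15/7    -3/7 ]
  [ 0    1      2  -13/48 ]
  [ 0    0      0       1 ]
  [ 0    0      0   -1/16 ]
R4 → R4 + 1/16·R3
  [ 1  3/7  -15/7    -3/7 ]
  [ 0    1      2  -13/48 ]
  [ 0    0      0       1 ]
  [ 0    0      0       0 ]
R2 → R2 + 13/48·R3
  [ 1  3/7  -15/7  -3/7 ]
  [ 0    1      2     0 ]
  [ 0    0      0     1 ]
  [ 0    0      0     0 ]
R1 → R1 + 3/7·R3
  [ 1  3/7  -15/7  0 ]
  [ 0    1      2  0 ]
  [ 0    0      0  1 ]
  [ 0    0      0  0 ]
R1 → R1 − 3/7·R2
  [ 1  0  -3  0 ]
  [ 0  1   2  0 ]
  [ 0  0   0  1 ]
  [ 0  0   0  0 ]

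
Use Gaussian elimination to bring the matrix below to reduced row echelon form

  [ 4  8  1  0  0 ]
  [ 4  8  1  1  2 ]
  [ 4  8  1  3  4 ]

[[1, 2, 1/4, 0, 0], [0, 0, 0, 1, 0], [0, 0, 0, 0, 1]]

R1 ← 1/4·R1
  [ 1  2  1/4  0  0 ]
  [ 4  8    1  1  2 ]
  [ 4  8    1  3  4 ]
R2 ← R2 − 4·R1
  [ 1  2  1/4  0  0 ]
  [ 0  0    0  1  2 ]
  [ 4  8    1  3  4 ]
R3 ← R3 − 4·R1
  [ 1  2  1/4  0  0 ]
  [ 0  0    0  1  2 ]
  [ 0  0    0  3  4 ]
R3 ← R3 − 3·R2
  [ 1  2  1/4  0   0 ]
  [ 0  0    0  1   2 ]
  [ 0  0    0  0  -2 ]
R3 ← -1/2·R3
  [ 1  2  1/4  0  0 ]
  [ 0  0    0  1  2 ]
  [ 0  0    0  0  1 ]
R2 ← R2 − 2·R3
  [ 1  2  1/4  0  0 ]
  [ 0  0    0  1  0 ]
  [ 0  0    0  0  1 ]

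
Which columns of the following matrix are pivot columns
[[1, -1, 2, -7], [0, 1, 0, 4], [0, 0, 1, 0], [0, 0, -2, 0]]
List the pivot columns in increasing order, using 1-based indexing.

1, 2, 3

r4 → r4 + 2·r3
  [ 1  -1  2  -7 ]
  [ 0   1  0   4 ]
  [ 0   0  1   0 ]
  [ 0   0  0   0 ]
r1 → r1 − 2·r3
  [ 1  -1  0  -7 ]
  [ 0   1  0   4 ]
  [ 0   0  1   0 ]
  [ 0   0  0   0 ]
r1 → r1 + r2
  [ 1  0  0  -3 ]
  [ 0  1  0   4 ]
  [ 0  0  1   0 ]
  [ 0  0  0   0 ]
Pivot columns are the columns containing a leading 1.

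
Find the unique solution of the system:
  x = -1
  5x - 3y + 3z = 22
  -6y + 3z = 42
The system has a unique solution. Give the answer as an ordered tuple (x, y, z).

(-1, -5, 4)

Form the augmented matrix and row-reduce:
  [ 1   0  0  |  -1 ]
  [ 5  -3  3  |  22 ]
  [ 0  -6  3  |  42 ]
R2 → R2 − 5·R1
R2 → -1/3·R2
R3 → R3 + 6·R2
R3 → -1/3·R3
R2 → R2 + R3
Reading off the last column: x = -1, y = -5, z = 4.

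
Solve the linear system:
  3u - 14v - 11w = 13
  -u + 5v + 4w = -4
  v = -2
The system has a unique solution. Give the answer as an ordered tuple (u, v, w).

(6, -2, 3)

Form the augmented matrix and row-reduce:
  [  3  -14  -11  |  13 ]
  [ -1    5    4  |  -4 ]
  [  0    1    0  |  -2 ]
R1 := 1/3·R1
R2 := R2 + R1
R2 := 3·R2
R3 := R3 − R2
R3 := -1·R3
R2 := R2 − R3
R1 := R1 + 11/3·R3
R1 := R1 + 14/3·R2
Reading off the last column: u = 6, v = -2, w = 3.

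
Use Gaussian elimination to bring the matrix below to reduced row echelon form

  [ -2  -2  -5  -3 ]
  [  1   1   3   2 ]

Multiply ρ1 by -1/2.
  [ 1  1  5/2  3/2 ]
  [ 1  1    3    2 ]
Subtract ρ1 from ρ2.
  [ 1  1  5/2  3/2 ]
  [ 0  0  1/2  1/2 ]
Multiply ρ2 by 2.
  [ 1  1  5/2  3/2 ]
  [ 0  0    1    1 ]
Subtract 5/2 times ρ2 from ρ1.
  [ 1  1  0  -1 ]
  [ 0  0  1   1 ]

[[1, 1, 0, -1], [0, 0, 1, 1]]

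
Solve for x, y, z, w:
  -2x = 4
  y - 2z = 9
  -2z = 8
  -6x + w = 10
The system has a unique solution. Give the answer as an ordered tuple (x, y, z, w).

Form the augmented matrix and row-reduce:
  [ -2  0   0  0  |   4 ]
  [  0  1  -2  0  |   9 ]
  [  0  0  -2  0  |   8 ]
  [ -6  0   0  1  |  10 ]
Multiply R1 by -1/2.
  [  1  0   0  0  |  -2 ]
  [  0  1  -2  0  |   9 ]
  [  0  0  -2  0  |   8 ]
  [ -6  0   0  1  |  10 ]
Add 6 times R1 to R4.
  [ 1  0   0  0  |  -2 ]
  [ 0  1  -2  0  |   9 ]
  [ 0  0  -2  0  |   8 ]
  [ 0  0   0  1  |  -2 ]
Multiply R3 by -1/2.
  [ 1  0   0  0  |  -2 ]
  [ 0  1  -2  0  |   9 ]
  [ 0  0   1  0  |  -4 ]
  [ 0  0   0  1  |  -2 ]
Add 2 times R3 to R2.
  [ 1  0  0  0  |  -2 ]
  [ 0  1  0  0  |   1 ]
  [ 0  0  1  0  |  -4 ]
  [ 0  0  0  1  |  -2 ]
Reading off the last column: x = -2, y = 1, z = -4, w = -2.

(-2, 1, -4, -2)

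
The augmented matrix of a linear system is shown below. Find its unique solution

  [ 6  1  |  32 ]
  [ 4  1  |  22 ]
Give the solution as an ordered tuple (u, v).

(5, 2)

ρ1 := 1/6·ρ1
ρ2 := ρ2 − 4·ρ1
ρ2 := 3·ρ2
ρ1 := ρ1 − 1/6·ρ2
Reading off the last column: u = 5, v = 2.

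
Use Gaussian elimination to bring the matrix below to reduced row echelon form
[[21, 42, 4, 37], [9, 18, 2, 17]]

[[1, 2, 0, 1], [0, 0, 1, 4]]

R1 -> 1/21·R1
  [ 1   2  4/21  37/21 ]
  [ 9  18     2     17 ]
R2 -> R2 − 9·R1
  [ 1  2  4/21  37/21 ]
  [ 0  0   2/7    8/7 ]
R2 -> 7/2·R2
  [ 1  2  4/21  37/21 ]
  [ 0  0     1      4 ]
R1 -> R1 − 4/21·R2
  [ 1  2  0  1 ]
  [ 0  0  1  4 ]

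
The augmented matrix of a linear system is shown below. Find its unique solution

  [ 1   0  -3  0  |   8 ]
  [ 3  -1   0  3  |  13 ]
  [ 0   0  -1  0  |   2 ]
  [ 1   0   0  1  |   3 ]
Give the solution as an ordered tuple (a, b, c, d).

(2, -4, -2, 1)

R2 := R2 − 3·R1
  [ 1   0  -3  0  |    8 ]
  [ 0  -1   9  3  |  -11 ]
  [ 0   0  -1  0  |    2 ]
  [ 1   0   0  1  |    3 ]
R4 := R4 − R1
  [ 1   0  -3  0  |    8 ]
  [ 0  -1   9  3  |  -11 ]
  [ 0   0  -1  0  |    2 ]
  [ 0   0   3  1  |   -5 ]
R2 := -1·R2
  [ 1  0  -3   0  |   8 ]
  [ 0  1  -9  -3  |  11 ]
  [ 0  0  -1   0  |   2 ]
  [ 0  0   3   1  |  -5 ]
R3 := -1·R3
  [ 1  0  -3   0  |   8 ]
  [ 0  1  -9  -3  |  11 ]
  [ 0  0   1   0  |  -2 ]
  [ 0  0   3   1  |  -5 ]
R4 := R4 − 3·R3
  [ 1  0  -3   0  |   8 ]
  [ 0  1  -9  -3  |  11 ]
  [ 0  0   1   0  |  -2 ]
  [ 0  0   0   1  |   1 ]
R2 := R2 + 3·R4
  [ 1  0  -3  0  |   8 ]
  [ 0  1  -9  0  |  14 ]
  [ 0  0   1  0  |  -2 ]
  [ 0  0   0  1  |   1 ]
R2 := R2 + 9·R3
  [ 1  0  -3  0  |   8 ]
  [ 0  1   0  0  |  -4 ]
  [ 0  0   1  0  |  -2 ]
  [ 0  0   0  1  |   1 ]
R1 := R1 + 3·R3
  [ 1  0  0  0  |   2 ]
  [ 0  1  0  0  |  -4 ]
  [ 0  0  1  0  |  -2 ]
  [ 0  0  0  1  |   1 ]
Reading off the last column: a = 2, b = -4, c = -2, d = 1.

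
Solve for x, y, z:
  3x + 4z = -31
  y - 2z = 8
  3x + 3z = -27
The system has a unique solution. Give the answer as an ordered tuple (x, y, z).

Form the augmented matrix and row-reduce:
  [ 3  0   4  |  -31 ]
  [ 0  1  -2  |    8 ]
  [ 3  0   3  |  -27 ]
Multiply R1 by 1/3.
Subtract 3 times R1 from R3.
Multiply R3 by -1.
Add 2 times R3 to R2.
Subtract 4/3 times R3 from R1.
Reading off the last column: x = -5, y = 0, z = -4.

(-5, 0, -4)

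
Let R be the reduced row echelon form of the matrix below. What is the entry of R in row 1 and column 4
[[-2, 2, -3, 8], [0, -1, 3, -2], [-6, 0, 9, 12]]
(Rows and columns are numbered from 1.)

-2

Multiply r1 by -1/2.
Add 6 times r1 to r3.
Multiply r2 by -1.
Add 6 times r2 to r3.
Add r2 to r1.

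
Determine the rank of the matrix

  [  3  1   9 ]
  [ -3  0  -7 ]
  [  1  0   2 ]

Multiply R1 by 1/3.
  [  1  1/3   3 ]
  [ -3    0  -7 ]
  [  1    0   2 ]
Add 3 times R1 to R2.
  [ 1  1/3  3 ]
  [ 0    1  2 ]
  [ 1    0  2 ]
Subtract R1 from R3.
  [ 1   1/3   3 ]
  [ 0     1   2 ]
  [ 0  -1/3  -1 ]
Add 1/3 times R2 to R3.
  [ 1  1/3     3 ]
  [ 0    1     2 ]
  [ 0    0  -1/3 ]
Multiply R3 by -3.
  [ 1  1/3  3 ]
  [ 0    1  2 ]
  [ 0    0  1 ]
Subtract 2 times R3 from R2.
  [ 1  1/3  3 ]
  [ 0    1  0 ]
  [ 0    0  1 ]
Subtract 3 times R3 from R1.
  [ 1  1/3  0 ]
  [ 0    1  0 ]
  [ 0    0  1 ]
Subtract 1/3 times R2 from R1.
  [ 1  0  0 ]
  [ 0  1  0 ]
  [ 0  0  1 ]
The reduced form has 3 nonzero rows.

rank = 3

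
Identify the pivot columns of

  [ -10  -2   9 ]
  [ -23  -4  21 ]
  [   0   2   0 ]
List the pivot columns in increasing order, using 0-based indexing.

R1 ← -1/10·R1
  [   1  1/5  -9/10 ]
  [ -23   -4     21 ]
  [   0    2      0 ]
R2 ← R2 + 23·R1
  [ 1  1/5  -9/10 ]
  [ 0  3/5   3/10 ]
  [ 0    2      0 ]
R2 ← 5/3·R2
  [ 1  1/5  -9/10 ]
  [ 0    1    1/2 ]
  [ 0    2      0 ]
R3 ← R3 − 2·R2
  [ 1  1/5  -9/10 ]
  [ 0    1    1/2 ]
  [ 0    0     -1 ]
R3 ← -1·R3
  [ 1  1/5  -9/10 ]
  [ 0    1    1/2 ]
  [ 0    0      1 ]
R2 ← R2 − 1/2·R3
  [ 1  1/5  -9/10 ]
  [ 0    1      0 ]
  [ 0    0      1 ]
R1 ← R1 + 9/10·R3
  [ 1  1/5  0 ]
  [ 0    1  0 ]
  [ 0    0  1 ]
R1 ← R1 − 1/5·R2
  [ 1  0  0 ]
  [ 0  1  0 ]
  [ 0  0  1 ]
Pivot columns are the columns containing a leading 1.

0, 1, 2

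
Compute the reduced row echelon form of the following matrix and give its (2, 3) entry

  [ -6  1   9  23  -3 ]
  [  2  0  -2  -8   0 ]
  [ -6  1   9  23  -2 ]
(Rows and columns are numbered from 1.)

Multiply R1 by -1/6.
  [  1  -1/6  -3/2  -23/6  1/2 ]
  [  2     0    -2     -8    0 ]
  [ -6     1     9     23   -2 ]
Subtract 2 times R1 from R2.
  [  1  -1/6  -3/2  -23/6  1/2 ]
  [  0   1/3     1   -1/3   -1 ]
  [ -6     1     9     23   -2 ]
Add 6 times R1 to R3.
  [ 1  -1/6  -3/2  -23/6  1/2 ]
  [ 0   1/3     1   -1/3   -1 ]
  [ 0     0     0      0    1 ]
Multiply R2 by 3.
  [ 1  -1/6  -3/2  -23/6  1/2 ]
  [ 0     1     3     -1   -3 ]
  [ 0     0     0      0    1 ]
Add 3 times R3 to R2.
  [ 1  -1/6  -3/2  -23/6  1/2 ]
  [ 0     1     3     -1    0 ]
  [ 0     0     0      0    1 ]
Subtract 1/2 times R3 from R1.
  [ 1  -1/6  -3/2  -23/6  0 ]
  [ 0     1     3     -1  0 ]
  [ 0     0     0      0  1 ]
Add 1/6 times R2 to R1.
  [ 1  0  -1  -4  0 ]
  [ 0  1   3  -1  0 ]
  [ 0  0   0   0  1 ]

3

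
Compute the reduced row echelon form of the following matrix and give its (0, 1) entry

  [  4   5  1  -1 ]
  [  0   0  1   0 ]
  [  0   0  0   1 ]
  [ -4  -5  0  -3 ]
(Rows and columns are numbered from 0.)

r1 := 1/4·r1
  [  1  5/4  1/4  -1/4 ]
  [  0    0    1     0 ]
  [  0    0    0     1 ]
  [ -4   -5    0    -3 ]
r4 := r4 + 4·r1
  [ 1  5/4  1/4  -1/4 ]
  [ 0    0    1     0 ]
  [ 0    0    0     1 ]
  [ 0    0    1    -4 ]
r4 := r4 − r2
  [ 1  5/4  1/4  -1/4 ]
  [ 0    0    1     0 ]
  [ 0    0    0     1 ]
  [ 0    0    0    -4 ]
r4 := r4 + 4·r3
  [ 1  5/4  1/4  -1/4 ]
  [ 0    0    1     0 ]
  [ 0    0    0     1 ]
  [ 0    0    0     0 ]
r1 := r1 + 1/4·r3
  [ 1  5/4  1/4  0 ]
  [ 0    0    1  0 ]
  [ 0    0    0  1 ]
  [ 0    0    0  0 ]
r1 := r1 − 1/4·r2
  [ 1  5/4  0  0 ]
  [ 0    0  1  0 ]
  [ 0    0  0  1 ]
  [ 0    0  0  0 ]

5/4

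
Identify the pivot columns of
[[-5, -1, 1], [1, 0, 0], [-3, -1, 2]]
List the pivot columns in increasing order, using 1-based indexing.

R1 ← -1/5·R1
R2 ← R2 − R1
R3 ← R3 + 3·R1
R2 ← -5·R2
R3 ← R3 + 2/5·R2
R2 ← R2 + R3
R1 ← R1 + 1/5·R3
R1 ← R1 − 1/5·R2
Pivot columns are the columns containing a leading 1.

1, 2, 3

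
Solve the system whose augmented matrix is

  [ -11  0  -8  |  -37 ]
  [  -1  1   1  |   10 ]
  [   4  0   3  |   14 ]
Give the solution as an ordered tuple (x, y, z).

(-1, 3, 6)

ρ1 := -1/11·ρ1
ρ2 := ρ2 + ρ1
ρ3 := ρ3 − 4·ρ1
ρ3 := 11·ρ3
ρ2 := ρ2 − 19/11·ρ3
ρ1 := ρ1 − 8/11·ρ3
Reading off the last column: x = -1, y = 3, z = 6.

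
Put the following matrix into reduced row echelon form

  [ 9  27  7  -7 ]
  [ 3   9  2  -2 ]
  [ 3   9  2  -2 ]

[[1, 3, 0, 0], [0, 0, 1, -1], [0, 0, 0, 0]]

R1 := 1/9·R1
  [ 1  3  7/9  -7/9 ]
  [ 3  9    2    -2 ]
  [ 3  9    2    -2 ]
R2 := R2 − 3·R1
  [ 1  3   7/9  -7/9 ]
  [ 0  0  -1/3   1/3 ]
  [ 3  9     2    -2 ]
R3 := R3 − 3·R1
  [ 1  3   7/9  -7/9 ]
  [ 0  0  -1/3   1/3 ]
  [ 0  0  -1/3   1/3 ]
R2 := -3·R2
  [ 1  3   7/9  -7/9 ]
  [ 0  0     1    -1 ]
  [ 0  0  -1/3   1/3 ]
R3 := R3 + 1/3·R2
  [ 1  3  7/9  -7/9 ]
  [ 0  0    1    -1 ]
  [ 0  0    0     0 ]
R1 := R1 − 7/9·R2
  [ 1  3  0   0 ]
  [ 0  0  1  -1 ]
  [ 0  0  0   0 ]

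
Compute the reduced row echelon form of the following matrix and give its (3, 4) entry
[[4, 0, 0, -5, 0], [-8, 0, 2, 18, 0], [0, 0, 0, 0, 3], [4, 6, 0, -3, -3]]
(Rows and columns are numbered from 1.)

R1 → 1/4·R1
  [  1  0  0  -5/4   0 ]
  [ -8  0  2    18   0 ]
  [  0  0  0     0   3 ]
  [  4  6  0    -3  -3 ]
R2 → R2 + 8·R1
  [ 1  0  0  -5/4   0 ]
  [ 0  0  2     8   0 ]
  [ 0  0  0     0   3 ]
  [ 4  6  0    -3  -3 ]
R4 → R4 − 4·R1
  [ 1  0  0  -5/4   0 ]
  [ 0  0  2     8   0 ]
  [ 0  0  0     0   3 ]
  [ 0  6  0     2  -3 ]
R2 <=> R4
  [ 1  0  0  -5/4   0 ]
  [ 0  6  0     2  -3 ]
  [ 0  0  0     0   3 ]
  [ 0  0  2     8   0 ]
R2 → 1/6·R2
  [ 1  0  0  -5/4     0 ]
  [ 0  1  0   1/3  -1/2 ]
  [ 0  0  0     0     3 ]
  [ 0  0  2     8     0 ]
R3 <=> R4
  [ 1  0  0  -5/4     0 ]
  [ 0  1  0   1/3  -1/2 ]
  [ 0  0  2     8     0 ]
  [ 0  0  0     0     3 ]
R3 → 1/2·R3
  [ 1  0  0  -5/4     0 ]
  [ 0  1  0   1/3  -1/2 ]
  [ 0  0  1     4     0 ]
  [ 0  0  0     0     3 ]
R4 → 1/3·R4
  [ 1  0  0  -5/4     0 ]
  [ 0  1  0   1/3  -1/2 ]
  [ 0  0  1     4     0 ]
  [ 0  0  0     0     1 ]
R2 → R2 + 1/2·R4
  [ 1  0  0  -5/4  0 ]
  [ 0  1  0   1/3  0 ]
  [ 0  0  1     4  0 ]
  [ 0  0  0     0  1 ]

4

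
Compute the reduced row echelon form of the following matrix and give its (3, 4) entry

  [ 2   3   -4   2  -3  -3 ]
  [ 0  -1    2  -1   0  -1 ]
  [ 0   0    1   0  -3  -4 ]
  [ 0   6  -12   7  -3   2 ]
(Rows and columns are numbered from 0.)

-3

R1 -> 1/2·R1
R2 -> -1·R2
R4 -> R4 − 6·R2
R2 -> R2 − R4
R1 -> R1 − R4
R2 -> R2 + 2·R3
R1 -> R1 + 2·R3
R1 -> R1 − 3/2·R2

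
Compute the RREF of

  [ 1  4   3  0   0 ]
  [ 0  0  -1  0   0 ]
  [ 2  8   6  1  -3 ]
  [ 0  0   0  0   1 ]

r3 → r3 − 2·r1
  [ 1  4   3  0   0 ]
  [ 0  0  -1  0   0 ]
  [ 0  0   0  1  -3 ]
  [ 0  0   0  0   1 ]
r2 → -1·r2
  [ 1  4  3  0   0 ]
  [ 0  0  1  0   0 ]
  [ 0  0  0  1  -3 ]
  [ 0  0  0  0   1 ]
r3 → r3 + 3·r4
  [ 1  4  3  0  0 ]
  [ 0  0  1  0  0 ]
  [ 0  0  0  1  0 ]
  [ 0  0  0  0  1 ]
r1 → r1 − 3·r2
  [ 1  4  0  0  0 ]
  [ 0  0  1  0  0 ]
  [ 0  0  0  1  0 ]
  [ 0  0  0  0  1 ]

[[1, 4, 0, 0, 0], [0, 0, 1, 0, 0], [0, 0, 0, 1, 0], [0, 0, 0, 0, 1]]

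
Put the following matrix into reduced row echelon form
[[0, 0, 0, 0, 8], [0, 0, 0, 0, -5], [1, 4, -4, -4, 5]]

[[1, 4, -4, -4, 0], [0, 0, 0, 0, 1], [0, 0, 0, 0, 0]]

R1 ↔ R3
  [ 1  4  -4  -4   5 ]
  [ 0  0   0   0  -5 ]
  [ 0  0   0   0   8 ]
R2 → -1/5·R2
  [ 1  4  -4  -4  5 ]
  [ 0  0   0   0  1 ]
  [ 0  0   0   0  8 ]
R3 → R3 − 8·R2
  [ 1  4  -4  -4  5 ]
  [ 0  0   0   0  1 ]
  [ 0  0   0   0  0 ]
R1 → R1 − 5·R2
  [ 1  4  -4  -4  0 ]
  [ 0  0   0   0  1 ]
  [ 0  0   0   0  0 ]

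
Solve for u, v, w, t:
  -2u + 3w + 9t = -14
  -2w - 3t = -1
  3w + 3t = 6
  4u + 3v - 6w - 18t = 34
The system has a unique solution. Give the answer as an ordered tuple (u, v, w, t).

Form the augmented matrix and row-reduce:
  [ -2  0   3    9  |  -14 ]
  [  0  0  -2   -3  |   -1 ]
  [  0  0   3    3  |    6 ]
  [  4  3  -6  -18  |   34 ]
ρ1 := -1/2·ρ1
ρ4 := ρ4 − 4·ρ1
ρ2 ↔ ρ4
ρ2 := 1/3·ρ2
ρ3 := 1/3·ρ3
ρ4 := ρ4 + 2·ρ3
ρ4 := -1·ρ4
ρ3 := ρ3 − ρ4
ρ1 := ρ1 + 9/2·ρ4
ρ1 := ρ1 + 3/2·ρ3
Reading off the last column: u = 1, v = 2, w = 5, t = -3.

(1, 2, 5, -3)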